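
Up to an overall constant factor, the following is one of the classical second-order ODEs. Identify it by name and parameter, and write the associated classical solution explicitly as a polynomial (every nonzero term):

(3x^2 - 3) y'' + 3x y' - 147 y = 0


All three coefficients share the factor -3; dividing through by -3 gives  (1 - x^2) y'' - x y' + 49 y = 0.
This matches the Chebyshev equation (1 - x^2) y'' - x y' + n^2 y = 0 (note the -x y' term, not -2x y') with n^2 = 49, so n = 7; the polynomial solution is T_7(x).
With y = sum_k a_k x^k, matching x^k gives (k+2)(k+1) a_{k+2} = (k^2 - n^2) a_k = (k - 7)(k + 7) a_k. The right side vanishes at k = 7, so the series with the parity of 7 terminates at degree 7.
Standard normalization: leading coefficient of T_n is 2^(n-1), so a_7 = 2^6 = 64. Work downward with a_k = (k+1)(k+2) a_{k+2} / ((k - 7)(k + 7)):
  a_5 = (6)(7)(64) / ((5 - 7)(5 + 7)) = 2688/(-24) = -112
  a_3 = (4)(5)(-112) / ((3 - 7)(3 + 7)) = -2240/(-40) = 56
  a_1 = (2)(3)(56) / ((1 - 7)(1 + 7)) = 336/(-48) = -7
Hence T_7(x) = 64 x^7 - 112 x^5 + 56 x^3 - 7 x.

T_7(x); series = 64 x^7 - 112 x^5 + 56 x^3 - 7 x


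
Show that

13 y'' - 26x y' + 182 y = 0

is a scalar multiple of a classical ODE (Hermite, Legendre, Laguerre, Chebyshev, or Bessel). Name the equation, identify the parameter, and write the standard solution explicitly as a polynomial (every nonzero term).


All three coefficients share the factor 13; dividing through by 13 gives  y'' - 2x y' + 14 y = 0.
This matches the Hermite equation y'' - 2x y' + 2n y = 0 with 2n = 14, so n = 7; the polynomial solution is H_7(x).
With y = sum_k a_k x^k, matching x^k gives (k+2)(k+1) a_{k+2} = 2(k - n) a_k = 2(k - 7) a_k. The right side vanishes at k = 7, so the series with the parity of 7 terminates at degree 7.
Standard normalization: leading coefficient of H_n is 2^n, so a_7 = 2^7 = 128. Work downward with a_k = (k+1)(k+2) a_{k+2} / (2(k - n)):
  a_5 = (6)(7)(128) / (2(5 - 7)) = 5376/(-4) = -1344
  a_3 = (4)(5)(-1344) / (2(3 - 7)) = -26880/(-8) = 3360
  a_1 = (2)(3)(3360) / (2(1 - 7)) = 20160/(-12) = -1680
Hence H_7(x) = 128 x^7 - 1344 x^5 + 3360 x^3 - 1680 x.

H_7(x); series = 128 x^7 - 1344 x^5 + 3360 x^3 - 1680 x


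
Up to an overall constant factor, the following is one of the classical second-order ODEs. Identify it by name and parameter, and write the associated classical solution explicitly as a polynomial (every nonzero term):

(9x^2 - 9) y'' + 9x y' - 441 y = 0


All three coefficients share the factor -9; dividing through by -9 gives  (1 - x^2) y'' - x y' + 49 y = 0.
This matches the Chebyshev equation (1 - x^2) y'' - x y' + n^2 y = 0 (note the -x y' term, not -2x y') with n^2 = 49, so n = 7; the polynomial solution is T_7(x).
With y = sum_k a_k x^k, matching x^k gives (k+2)(k+1) a_{k+2} = (k^2 - n^2) a_k = (k - 7)(k + 7) a_k. The right side vanishes at k = 7, so the series with the parity of 7 terminates at degree 7.
Standard normalization: leading coefficient of T_n is 2^(n-1), so a_7 = 2^6 = 64. Work downward with a_k = (k+1)(k+2) a_{k+2} / ((k - 7)(k + 7)):
  a_5 = (6)(7)(64) / ((5 - 7)(5 + 7)) = 2688/(-24) = -112
  a_3 = (4)(5)(-112) / ((3 - 7)(3 + 7)) = -2240/(-40) = 56
  a_1 = (2)(3)(56) / ((1 - 7)(1 + 7)) = 336/(-48) = -7
Hence T_7(x) = 64 x^7 - 112 x^5 + 56 x^3 - 7 x.

T_7(x); series = 64 x^7 - 112 x^5 + 56 x^3 - 7 x


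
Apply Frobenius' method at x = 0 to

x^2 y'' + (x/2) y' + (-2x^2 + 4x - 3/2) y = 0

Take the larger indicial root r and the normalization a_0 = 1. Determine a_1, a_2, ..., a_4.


Write in Frobenius form y'' + (p(x)/x) y' + (q(x)/x^2) y = 0:
  p(x) = 1/2,  q(x) = -2x^2 + 4x - 3/2.
Indicial equation: r(r-1) + (1/2) r + (-3/2) = 0 -> roots r_1 = 3/2, r_2 = -1.
Take r = r_1 = 3/2. Let y(x) = x^r sum_{n>=0} a_n x^n with a_0 = 1.
Substitute y = x^r sum a_n x^n and match x^{r+n}. The recurrence is
  D(n) a_n + 4 a_{n-1} - 2 a_{n-2} = 0,  where D(n) = (r+n)(r+n-1) + (1/2)(r+n) + (-3/2).
  a_n = [-4 a_{n-1} + 2 a_{n-2}] / D(n).
Since the indicial polynomial factors as (r - r_1)(r - r_2), D(n) = (r_1 + n - r_1)(r_1 + n - r_2) = n(n + 5/2).
Evaluating step by step (a_0 = 1):
  n = 1: D(1) = 1(1 + 5/2) = 7/2; numerator = -4(1) = -4; a_1 = (-4)/(7/2) = -8/7
  n = 2: D(2) = 2(2 + 5/2) = 9; numerator = -4(-8/7) + 2(1) = 46/7; a_2 = (46/7)/(9) = 46/63
  n = 3: D(3) = 3(3 + 5/2) = 33/2; numerator = -4(46/63) + 2(-8/7) = -328/63; a_3 = (-328/63)/(33/2) = -656/2079
  n = 4: D(4) = 4(4 + 5/2) = 26; numerator = -4(-656/2079) + 2(46/63) = 5660/2079; a_4 = (5660/2079)/(26) = 2830/27027

r = 3/2; a_0 = 1; a_1 = -8/7; a_2 = 46/63; a_3 = -656/2079; a_4 = 2830/27027


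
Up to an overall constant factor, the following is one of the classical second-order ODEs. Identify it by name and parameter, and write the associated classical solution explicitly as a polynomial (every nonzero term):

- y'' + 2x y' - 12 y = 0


All three coefficients share the factor -1; dividing through by -1 gives  y'' - 2x y' + 12 y = 0.
This matches the Hermite equation y'' - 2x y' + 2n y = 0 with 2n = 12, so n = 6; the polynomial solution is H_6(x).
With y = sum_k a_k x^k, matching x^k gives (k+2)(k+1) a_{k+2} = 2(k - n) a_k = 2(k - 6) a_k. The right side vanishes at k = 6, so the series with the parity of 6 terminates at degree 6.
Standard normalization: leading coefficient of H_n is 2^n, so a_6 = 2^6 = 64. Work downward with a_k = (k+1)(k+2) a_{k+2} / (2(k - n)):
  a_4 = (5)(6)(64) / (2(4 - 6)) = 1920/(-4) = -480
  a_2 = (3)(4)(-480) / (2(2 - 6)) = -5760/(-8) = 720
  a_0 = (1)(2)(720) / (2(0 - 6)) = 1440/(-12) = -120
Hence H_6(x) = 64 x^6 - 480 x^4 + 720 x^2 - 120.

H_6(x); series = 64 x^6 - 480 x^4 + 720 x^2 - 120


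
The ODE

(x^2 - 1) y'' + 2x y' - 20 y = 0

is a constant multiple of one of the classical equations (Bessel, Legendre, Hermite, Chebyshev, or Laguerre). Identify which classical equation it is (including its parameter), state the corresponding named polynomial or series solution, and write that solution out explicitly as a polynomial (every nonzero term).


All three coefficients share the factor -1; dividing through by -1 gives  (1 - x^2) y'' - 2x y' + 20 y = 0.
This matches the Legendre equation (1 - x^2) y'' - 2x y' + n(n+1) y = 0 (note the -2x y' term) with n(n+1) = 20, so n = 4; the polynomial solution is P_4(x).
With y = sum_k a_k x^k, matching x^k gives (k+2)(k+1) a_{k+2} = [k(k+1) - n(n+1)] a_k = (k - 4)(k + 5) a_k. The right side vanishes at k = 4, so the series with the parity of 4 terminates at degree 4.
Standard normalization (P_n(1) = 1): leading coefficient (2n)!/(2^n (n!)^2) = 40320/(16*576) = 35/8, so a_4 = 35/8. Work downward with a_k = (k+1)(k+2) a_{k+2} / ((k - 4)(k + 5)):
  a_2 = (3)(4)(35/8) / ((2 - 4)(2 + 5)) = (105/2)/(-14) = -15/4
  a_0 = (1)(2)(-15/4) / ((0 - 4)(0 + 5)) = (-15/2)/(-20) = 3/8
Hence P_4(x) = 35 x^4/8 - 15 x^2/4 + 3/8.

P_4(x); series = 35 x^4/8 - 15 x^2/4 + 3/8


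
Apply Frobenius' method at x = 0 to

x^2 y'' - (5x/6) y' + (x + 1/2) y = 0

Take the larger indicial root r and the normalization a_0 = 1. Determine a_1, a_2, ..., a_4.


Write in Frobenius form y'' + (p(x)/x) y' + (q(x)/x^2) y = 0:
  p(x) = -5/6,  q(x) = x + 1/2.
Indicial equation: r(r-1) + (-5/6) r + (1/2) = 0 -> roots r_1 = 3/2, r_2 = 1/3.
Take r = r_1 = 3/2. Let y(x) = x^r sum_{n>=0} a_n x^n with a_0 = 1.
Substitute y = x^r sum a_n x^n and match x^{r+n}. The recurrence is
  D(n) a_n + 1 a_{n-1} = 0,  where D(n) = (r+n)(r+n-1) + (-5/6)(r+n) + (1/2).
  a_n = -1 / D(n) * a_{n-1}.
Since the indicial polynomial factors as (r - r_1)(r - r_2), D(n) = (r_1 + n - r_1)(r_1 + n - r_2) = n(n + 7/6).
Evaluating step by step (a_0 = 1):
  n = 1: D(1) = 1(1 + 7/6) = 13/6; numerator = -1(1) = -1; a_1 = (-1)/(13/6) = -6/13
  n = 2: D(2) = 2(2 + 7/6) = 19/3; numerator = -1(-6/13) = 6/13; a_2 = (6/13)/(19/3) = 18/247
  n = 3: D(3) = 3(3 + 7/6) = 25/2; numerator = -1(18/247) = -18/247; a_3 = (-18/247)/(25/2) = -36/6175
  n = 4: D(4) = 4(4 + 7/6) = 62/3; numerator = -1(-36/6175) = 36/6175; a_4 = (36/6175)/(62/3) = 54/191425

r = 3/2; a_0 = 1; a_1 = -6/13; a_2 = 18/247; a_3 = -36/6175; a_4 = 54/191425


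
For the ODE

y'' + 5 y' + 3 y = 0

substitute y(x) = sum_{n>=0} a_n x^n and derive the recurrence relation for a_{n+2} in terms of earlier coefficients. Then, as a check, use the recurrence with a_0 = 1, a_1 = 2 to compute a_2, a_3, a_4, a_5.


Substitute y = sum_n a_n x^n.
y''(x) has coefficient (n+2)(n+1) a_{n+2} at x^n;
5 y'(x) has coefficient 5 (n+1) a_{n+1} at x^n;
3 y(x) has coefficient 3 a_n at x^n.
Matching x^n: (n+2)(n+1) a_{n+2} + 5 (n+1) a_{n+1} + 3 a_n = 0.
Thus a_{n+2} = [-5 (n+1) a_{n+1} - 3 a_n] / ((n+1)(n+2)).

Check with a_0 = 1, a_1 = 2 (apply the recurrence for n = 0, 1, 2, 3): a_0 = 1, a_1 = 2, a_2 = -13/2, a_3 = 59/6, a_4 = -32/3, a_5 = 1103/120.

a_(n+2) = [-5 (n+1) a_(n+1) - 3 a_n] / ((n+1)(n+2)); check: a_0 = 1, a_1 = 2, a_2 = -13/2, a_3 = 59/6, a_4 = -32/3, a_5 = 1103/120


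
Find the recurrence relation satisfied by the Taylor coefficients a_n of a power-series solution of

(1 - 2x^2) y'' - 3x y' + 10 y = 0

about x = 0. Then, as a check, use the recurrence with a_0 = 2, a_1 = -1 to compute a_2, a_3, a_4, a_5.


Substitute y = sum_n a_n x^n.
(1 - 2 x^2) y'' contributes (n+2)(n+1) a_{n+2} - 2 n(n-1) a_n at x^n.
-3 x y'(x) contributes -3 n a_n at x^n.
10 y(x) contributes 10 a_n at x^n.
Matching x^n: (n+2)(n+1) a_{n+2} + (-2 n(n-1) - 3 n + 10) a_n = 0.
Thus a_{n+2} = (2 n(n-1) + 3 n - 10) / ((n+1)(n+2)) * a_n.

Check with a_0 = 2, a_1 = -1 (apply the recurrence for n = 0, 1, 2, 3): a_0 = 2, a_1 = -1, a_2 = -10, a_3 = 7/6, a_4 = 0, a_5 = 77/120.

a_(n+2) = (2 n(n-1) + 3 n - 10) / ((n+1)(n+2)) * a_n; check: a_0 = 2, a_1 = -1, a_2 = -10, a_3 = 7/6, a_4 = 0, a_5 = 77/120


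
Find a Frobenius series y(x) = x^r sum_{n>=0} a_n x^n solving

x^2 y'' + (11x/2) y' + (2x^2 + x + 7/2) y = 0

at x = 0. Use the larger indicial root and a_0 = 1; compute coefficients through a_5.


Write in Frobenius form y'' + (p(x)/x) y' + (q(x)/x^2) y = 0:
  p(x) = 11/2,  q(x) = 2x^2 + x + 7/2.
Indicial equation: r(r-1) + (11/2) r + (7/2) = 0 -> roots r_1 = -1, r_2 = -7/2.
Take r = r_1 = -1. Let y(x) = x^r sum_{n>=0} a_n x^n with a_0 = 1.
Substitute y = x^r sum a_n x^n and match x^{r+n}. The recurrence is
  D(n) a_n + 1 a_{n-1} + 2 a_{n-2} = 0,  where D(n) = (r+n)(r+n-1) + (11/2)(r+n) + (7/2).
  a_n = [-1 a_{n-1} - 2 a_{n-2}] / D(n).
Since the indicial polynomial factors as (r - r_1)(r - r_2), D(n) = (r_1 + n - r_1)(r_1 + n - r_2) = n(n + 5/2).
Evaluating step by step (a_0 = 1):
  n = 1: D(1) = 1(1 + 5/2) = 7/2; numerator = -1(1) = -1; a_1 = (-1)/(7/2) = -2/7
  n = 2: D(2) = 2(2 + 5/2) = 9; numerator = -1(-2/7) - 2(1) = -12/7; a_2 = (-12/7)/(9) = -4/21
  n = 3: D(3) = 3(3 + 5/2) = 33/2; numerator = -1(-4/21) - 2(-2/7) = 16/21; a_3 = (16/21)/(33/2) = 32/693
  n = 4: D(4) = 4(4 + 5/2) = 26; numerator = -1(32/693) - 2(-4/21) = 232/693; a_4 = (232/693)/(26) = 116/9009
  n = 5: D(5) = 5(5 + 5/2) = 75/2; numerator = -1(116/9009) - 2(32/693) = -316/3003; a_5 = (-316/3003)/(75/2) = -632/225225

r = -1; a_0 = 1; a_1 = -2/7; a_2 = -4/21; a_3 = 32/693; a_4 = 116/9009; a_5 = -632/225225


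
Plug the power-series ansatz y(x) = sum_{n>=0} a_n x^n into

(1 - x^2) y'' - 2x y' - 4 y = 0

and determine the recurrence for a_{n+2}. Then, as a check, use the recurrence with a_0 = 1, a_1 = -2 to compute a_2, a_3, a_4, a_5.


Substitute y = sum_n a_n x^n.
(1 - 1 x^2) y'' contributes (n+2)(n+1) a_{n+2} - n(n-1) a_n at x^n.
-2 x y'(x) contributes -2 n a_n at x^n.
-4 y(x) contributes -4 a_n at x^n.
Matching x^n: (n+2)(n+1) a_{n+2} + (-n(n-1) - 2 n - 4) a_n = 0.
Thus a_{n+2} = (n(n-1) + 2 n + 4) / ((n+1)(n+2)) * a_n.

Check with a_0 = 1, a_1 = -2 (apply the recurrence for n = 0, 1, 2, 3): a_0 = 1, a_1 = -2, a_2 = 2, a_3 = -2, a_4 = 5/3, a_5 = -8/5.

a_(n+2) = (n(n-1) + 2 n + 4) / ((n+1)(n+2)) * a_n; check: a_0 = 1, a_1 = -2, a_2 = 2, a_3 = -2, a_4 = 5/3, a_5 = -8/5


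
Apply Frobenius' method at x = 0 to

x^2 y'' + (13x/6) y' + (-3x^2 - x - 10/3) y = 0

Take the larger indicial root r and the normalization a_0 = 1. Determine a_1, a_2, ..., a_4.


Write in Frobenius form y'' + (p(x)/x) y' + (q(x)/x^2) y = 0:
  p(x) = 13/6,  q(x) = -3x^2 - x - 10/3.
Indicial equation: r(r-1) + (13/6) r + (-10/3) = 0 -> roots r_1 = 4/3, r_2 = -5/2.
Take r = r_1 = 4/3. Let y(x) = x^r sum_{n>=0} a_n x^n with a_0 = 1.
Substitute y = x^r sum a_n x^n and match x^{r+n}. The recurrence is
  D(n) a_n - 1 a_{n-1} - 3 a_{n-2} = 0,  where D(n) = (r+n)(r+n-1) + (13/6)(r+n) + (-10/3).
  a_n = [1 a_{n-1} + 3 a_{n-2}] / D(n).
Since the indicial polynomial factors as (r - r_1)(r - r_2), D(n) = (r_1 + n - r_1)(r_1 + n - r_2) = n(n + 23/6).
Evaluating step by step (a_0 = 1):
  n = 1: D(1) = 1(1 + 23/6) = 29/6; numerator = 1(1) = 1; a_1 = (1)/(29/6) = 6/29
  n = 2: D(2) = 2(2 + 23/6) = 35/3; numerator = 1(6/29) + 3(1) = 93/29; a_2 = (93/29)/(35/3) = 279/1015
  n = 3: D(3) = 3(3 + 23/6) = 41/2; numerator = 1(279/1015) + 3(6/29) = 909/1015; a_3 = (909/1015)/(41/2) = 1818/41615
  n = 4: D(4) = 4(4 + 23/6) = 94/3; numerator = 1(1818/41615) + 3(279/1015) = 7227/8323; a_4 = (7227/8323)/(94/3) = 21681/782362

r = 4/3; a_0 = 1; a_1 = 6/29; a_2 = 279/1015; a_3 = 1818/41615; a_4 = 21681/782362


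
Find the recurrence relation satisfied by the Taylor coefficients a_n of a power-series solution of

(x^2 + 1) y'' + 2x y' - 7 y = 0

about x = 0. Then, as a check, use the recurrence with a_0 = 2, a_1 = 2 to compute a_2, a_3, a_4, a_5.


Substitute y = sum_n a_n x^n.
(1 + 1 x^2) y'' contributes (n+2)(n+1) a_{n+2} + n(n-1) a_n at x^n.
2 x y'(x) contributes 2 n a_n at x^n.
-7 y(x) contributes -7 a_n at x^n.
Matching x^n: (n+2)(n+1) a_{n+2} + (n(n-1) + 2 n - 7) a_n = 0.
Thus a_{n+2} = (-n(n-1) - 2 n + 7) / ((n+1)(n+2)) * a_n.

Check with a_0 = 2, a_1 = 2 (apply the recurrence for n = 0, 1, 2, 3): a_0 = 2, a_1 = 2, a_2 = 7, a_3 = 5/3, a_4 = 7/12, a_5 = -5/12.

a_(n+2) = (-n(n-1) - 2 n + 7) / ((n+1)(n+2)) * a_n; check: a_0 = 2, a_1 = 2, a_2 = 7, a_3 = 5/3, a_4 = 7/12, a_5 = -5/12


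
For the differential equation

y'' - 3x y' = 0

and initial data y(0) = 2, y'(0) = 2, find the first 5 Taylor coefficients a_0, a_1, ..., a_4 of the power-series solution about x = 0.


Ansatz: y(x) = sum_{n>=0} a_n x^n, so y'(x) = sum_{n>=1} n a_n x^(n-1) and y''(x) = sum_{n>=2} n(n-1) a_n x^(n-2).
Substitute into P(x) y'' + Q(x) y' + R(x) y = 0 with P(x) = 1, Q(x) = -3x, R(x) = 0, and match powers of x.
Initial conditions: a_0 = 2, a_1 = 2.
Setting the coefficient of each power of x to zero and solving order by order (substituting the coefficients already found):
  x^0: 2 a_2 = 0  ->  a_2 = 0
  x^1: 6 a_3 - 3 a_1 = 0  ->  6 a_3 = 3 a_1 = 6  ->  a_3 = 1
  x^2: 12 a_4 - 6 a_2 = 0  ->  12 a_4 = 6 a_2 = 0  ->  a_4 = 0
Truncated series: y(x) = 2 + 2 x + x^3 + O(x^5).

a_0 = 2; a_1 = 2; a_2 = 0; a_3 = 1; a_4 = 0


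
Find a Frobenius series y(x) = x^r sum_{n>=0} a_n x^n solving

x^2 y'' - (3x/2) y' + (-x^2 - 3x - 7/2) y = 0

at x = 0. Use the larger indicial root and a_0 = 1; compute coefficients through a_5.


Write in Frobenius form y'' + (p(x)/x) y' + (q(x)/x^2) y = 0:
  p(x) = -3/2,  q(x) = -x^2 - 3x - 7/2.
Indicial equation: r(r-1) + (-3/2) r + (-7/2) = 0 -> roots r_1 = 7/2, r_2 = -1.
Take r = r_1 = 7/2. Let y(x) = x^r sum_{n>=0} a_n x^n with a_0 = 1.
Substitute y = x^r sum a_n x^n and match x^{r+n}. The recurrence is
  D(n) a_n - 3 a_{n-1} - 1 a_{n-2} = 0,  where D(n) = (r+n)(r+n-1) + (-3/2)(r+n) + (-7/2).
  a_n = [3 a_{n-1} + 1 a_{n-2}] / D(n).
Since the indicial polynomial factors as (r - r_1)(r - r_2), D(n) = (r_1 + n - r_1)(r_1 + n - r_2) = n(n + 9/2).
Evaluating step by step (a_0 = 1):
  n = 1: D(1) = 1(1 + 9/2) = 11/2; numerator = 3(1) = 3; a_1 = (3)/(11/2) = 6/11
  n = 2: D(2) = 2(2 + 9/2) = 13; numerator = 3(6/11) + 1(1) = 29/11; a_2 = (29/11)/(13) = 29/143
  n = 3: D(3) = 3(3 + 9/2) = 45/2; numerator = 3(29/143) + 1(6/11) = 15/13; a_3 = (15/13)/(45/2) = 2/39
  n = 4: D(4) = 4(4 + 9/2) = 34; numerator = 3(2/39) + 1(29/143) = 51/143; a_4 = (51/143)/(34) = 3/286
  n = 5: D(5) = 5(5 + 9/2) = 95/2; numerator = 3(3/286) + 1(2/39) = 71/858; a_5 = (71/858)/(95/2) = 71/40755

r = 7/2; a_0 = 1; a_1 = 6/11; a_2 = 29/143; a_3 = 2/39; a_4 = 3/286; a_5 = 71/40755


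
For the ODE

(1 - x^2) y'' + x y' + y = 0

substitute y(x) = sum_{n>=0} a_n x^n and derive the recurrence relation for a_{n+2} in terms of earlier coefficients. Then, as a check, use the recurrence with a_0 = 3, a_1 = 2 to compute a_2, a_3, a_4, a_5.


Substitute y = sum_n a_n x^n.
(1 - 1 x^2) y'' contributes (n+2)(n+1) a_{n+2} - n(n-1) a_n at x^n.
x y'(x) contributes n a_n at x^n.
y(x) contributes 1 a_n at x^n.
Matching x^n: (n+2)(n+1) a_{n+2} + (-n(n-1) + n + 1) a_n = 0.
Thus a_{n+2} = (n(n-1) - n - 1) / ((n+1)(n+2)) * a_n.

Check with a_0 = 3, a_1 = 2 (apply the recurrence for n = 0, 1, 2, 3): a_0 = 3, a_1 = 2, a_2 = -3/2, a_3 = -2/3, a_4 = 1/8, a_5 = -1/15.

a_(n+2) = (n(n-1) - n - 1) / ((n+1)(n+2)) * a_n; check: a_0 = 3, a_1 = 2, a_2 = -3/2, a_3 = -2/3, a_4 = 1/8, a_5 = -1/15


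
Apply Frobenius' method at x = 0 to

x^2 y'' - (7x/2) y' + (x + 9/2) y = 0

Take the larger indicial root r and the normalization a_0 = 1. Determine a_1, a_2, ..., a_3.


Write in Frobenius form y'' + (p(x)/x) y' + (q(x)/x^2) y = 0:
  p(x) = -7/2,  q(x) = x + 9/2.
Indicial equation: r(r-1) + (-7/2) r + (9/2) = 0 -> roots r_1 = 3, r_2 = 3/2.
Take r = r_1 = 3. Let y(x) = x^r sum_{n>=0} a_n x^n with a_0 = 1.
Substitute y = x^r sum a_n x^n and match x^{r+n}. The recurrence is
  D(n) a_n + 1 a_{n-1} = 0,  where D(n) = (r+n)(r+n-1) + (-7/2)(r+n) + (9/2).
  a_n = -1 / D(n) * a_{n-1}.
Since the indicial polynomial factors as (r - r_1)(r - r_2), D(n) = (r_1 + n - r_1)(r_1 + n - r_2) = n(n + 3/2).
Evaluating step by step (a_0 = 1):
  n = 1: D(1) = 1(1 + 3/2) = 5/2; numerator = -1(1) = -1; a_1 = (-1)/(5/2) = -2/5
  n = 2: D(2) = 2(2 + 3/2) = 7; numerator = -1(-2/5) = 2/5; a_2 = (2/5)/(7) = 2/35
  n = 3: D(3) = 3(3 + 3/2) = 27/2; numerator = -1(2/35) = -2/35; a_3 = (-2/35)/(27/2) = -4/945

r = 3; a_0 = 1; a_1 = -2/5; a_2 = 2/35; a_3 = -4/945


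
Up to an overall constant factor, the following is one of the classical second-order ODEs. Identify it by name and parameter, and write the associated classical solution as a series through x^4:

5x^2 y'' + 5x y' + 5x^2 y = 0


All three coefficients share the factor 5; dividing through by 5 gives  x^2 y'' + x y' + x^2 y = 0.
This matches the Bessel equation x^2 y'' + x y' + (x^2 - nu^2) y = 0 with nu^2 = 0, so nu = 0; the solution bounded at x = 0 is J_0(x).
Frobenius at x = 0: indicial roots ±nu; for r = nu the recurrence k(k + 2nu) c_k = -c_{k-2} gives the standard series J_nu(x) = sum_{k>=0} (-1)^k / (k! (k+nu)!) (x/2)^(2k+nu). Evaluate the first 3 terms:
  k = 0: (-1)^0 / (0! * 0! * 2^0) x^0 = 1/(1*1*1) x^0 = (1) x^0
  k = 1: (-1)^1 / (1! * 1! * 2^2) x^2 = -1/(1*1*4) x^2 = (-1/4) x^2
  k = 2: (-1)^2 / (2! * 2! * 2^4) x^4 = 1/(2*2*16) x^4 = (1/64) x^4
Hence J_0(x) = x^4/64 - x^2/4 + 1 + ....

J_0(x); series = x^4/64 - x^2/4 + 1


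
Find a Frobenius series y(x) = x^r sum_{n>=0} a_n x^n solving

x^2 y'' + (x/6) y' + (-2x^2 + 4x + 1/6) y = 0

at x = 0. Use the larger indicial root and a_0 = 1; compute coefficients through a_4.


Write in Frobenius form y'' + (p(x)/x) y' + (q(x)/x^2) y = 0:
  p(x) = 1/6,  q(x) = -2x^2 + 4x + 1/6.
Indicial equation: r(r-1) + (1/6) r + (1/6) = 0 -> roots r_1 = 1/2, r_2 = 1/3.
Take r = r_1 = 1/2. Let y(x) = x^r sum_{n>=0} a_n x^n with a_0 = 1.
Substitute y = x^r sum a_n x^n and match x^{r+n}. The recurrence is
  D(n) a_n + 4 a_{n-1} - 2 a_{n-2} = 0,  where D(n) = (r+n)(r+n-1) + (1/6)(r+n) + (1/6).
  a_n = [-4 a_{n-1} + 2 a_{n-2}] / D(n).
Since the indicial polynomial factors as (r - r_1)(r - r_2), D(n) = (r_1 + n - r_1)(r_1 + n - r_2) = n(n + 1/6).
Evaluating step by step (a_0 = 1):
  n = 1: D(1) = 1(1 + 1/6) = 7/6; numerator = -4(1) = -4; a_1 = (-4)/(7/6) = -24/7
  n = 2: D(2) = 2(2 + 1/6) = 13/3; numerator = -4(-24/7) + 2(1) = 110/7; a_2 = (110/7)/(13/3) = 330/91
  n = 3: D(3) = 3(3 + 1/6) = 19/2; numerator = -4(330/91) + 2(-24/7) = -1944/91; a_3 = (-1944/91)/(19/2) = -3888/1729
  n = 4: D(4) = 4(4 + 1/6) = 50/3; numerator = -4(-3888/1729) + 2(330/91) = 28092/1729; a_4 = (28092/1729)/(50/3) = 42138/43225

r = 1/2; a_0 = 1; a_1 = -24/7; a_2 = 330/91; a_3 = -3888/1729; a_4 = 42138/43225


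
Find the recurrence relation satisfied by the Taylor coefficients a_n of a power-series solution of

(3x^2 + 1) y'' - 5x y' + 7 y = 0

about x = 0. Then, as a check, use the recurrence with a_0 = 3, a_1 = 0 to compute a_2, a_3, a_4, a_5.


Substitute y = sum_n a_n x^n.
(1 + 3 x^2) y'' contributes (n+2)(n+1) a_{n+2} + 3 n(n-1) a_n at x^n.
-5 x y'(x) contributes -5 n a_n at x^n.
7 y(x) contributes 7 a_n at x^n.
Matching x^n: (n+2)(n+1) a_{n+2} + (3 n(n-1) - 5 n + 7) a_n = 0.
Thus a_{n+2} = (-3 n(n-1) + 5 n - 7) / ((n+1)(n+2)) * a_n.

Check with a_0 = 3, a_1 = 0 (apply the recurrence for n = 0, 1, 2, 3): a_0 = 3, a_1 = 0, a_2 = -21/2, a_3 = 0, a_4 = 21/8, a_5 = 0.

a_(n+2) = (-3 n(n-1) + 5 n - 7) / ((n+1)(n+2)) * a_n; check: a_0 = 3, a_1 = 0, a_2 = -21/2, a_3 = 0, a_4 = 21/8, a_5 = 0


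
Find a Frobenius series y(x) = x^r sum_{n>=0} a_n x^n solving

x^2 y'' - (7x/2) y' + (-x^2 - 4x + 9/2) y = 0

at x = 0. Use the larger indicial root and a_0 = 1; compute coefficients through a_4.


Write in Frobenius form y'' + (p(x)/x) y' + (q(x)/x^2) y = 0:
  p(x) = -7/2,  q(x) = -x^2 - 4x + 9/2.
Indicial equation: r(r-1) + (-7/2) r + (9/2) = 0 -> roots r_1 = 3, r_2 = 3/2.
Take r = r_1 = 3. Let y(x) = x^r sum_{n>=0} a_n x^n with a_0 = 1.
Substitute y = x^r sum a_n x^n and match x^{r+n}. The recurrence is
  D(n) a_n - 4 a_{n-1} - 1 a_{n-2} = 0,  where D(n) = (r+n)(r+n-1) + (-7/2)(r+n) + (9/2).
  a_n = [4 a_{n-1} + 1 a_{n-2}] / D(n).
Since the indicial polynomial factors as (r - r_1)(r - r_2), D(n) = (r_1 + n - r_1)(r_1 + n - r_2) = n(n + 3/2).
Evaluating step by step (a_0 = 1):
  n = 1: D(1) = 1(1 + 3/2) = 5/2; numerator = 4(1) = 4; a_1 = (4)/(5/2) = 8/5
  n = 2: D(2) = 2(2 + 3/2) = 7; numerator = 4(8/5) + 1(1) = 37/5; a_2 = (37/5)/(7) = 37/35
  n = 3: D(3) = 3(3 + 3/2) = 27/2; numerator = 4(37/35) + 1(8/5) = 204/35; a_3 = (204/35)/(27/2) = 136/315
  n = 4: D(4) = 4(4 + 3/2) = 22; numerator = 4(136/315) + 1(37/35) = 877/315; a_4 = (877/315)/(22) = 877/6930

r = 3; a_0 = 1; a_1 = 8/5; a_2 = 37/35; a_3 = 136/315; a_4 = 877/6930


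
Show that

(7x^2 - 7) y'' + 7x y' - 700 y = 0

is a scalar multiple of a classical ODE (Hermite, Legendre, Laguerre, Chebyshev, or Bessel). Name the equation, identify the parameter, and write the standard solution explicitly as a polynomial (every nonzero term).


All three coefficients share the factor -7; dividing through by -7 gives  (1 - x^2) y'' - x y' + 100 y = 0.
This matches the Chebyshev equation (1 - x^2) y'' - x y' + n^2 y = 0 (note the -x y' term, not -2x y') with n^2 = 100, so n = 10; the polynomial solution is T_10(x).
With y = sum_k a_k x^k, matching x^k gives (k+2)(k+1) a_{k+2} = (k^2 - n^2) a_k = (k - 10)(k + 10) a_k. The right side vanishes at k = 10, so the series with the parity of 10 terminates at degree 10.
Standard normalization: leading coefficient of T_n is 2^(n-1), so a_10 = 2^9 = 512. Work downward with a_k = (k+1)(k+2) a_{k+2} / ((k - 10)(k + 10)):
  a_8 = (9)(10)(512) / ((8 - 10)(8 + 10)) = 46080/(-36) = -1280
  a_6 = (7)(8)(-1280) / ((6 - 10)(6 + 10)) = -71680/(-64) = 1120
  a_4 = (5)(6)(1120) / ((4 - 10)(4 + 10)) = 33600/(-84) = -400
  a_2 = (3)(4)(-400) / ((2 - 10)(2 + 10)) = -4800/(-96) = 50
  a_0 = (1)(2)(50) / ((0 - 10)(0 + 10)) = 100/(-100) = -1
Hence T_10(x) = 512 x^10 - 1280 x^8 + 1120 x^6 - 400 x^4 + 50 x^2 - 1.

T_10(x); series = 512 x^10 - 1280 x^8 + 1120 x^6 - 400 x^4 + 50 x^2 - 1


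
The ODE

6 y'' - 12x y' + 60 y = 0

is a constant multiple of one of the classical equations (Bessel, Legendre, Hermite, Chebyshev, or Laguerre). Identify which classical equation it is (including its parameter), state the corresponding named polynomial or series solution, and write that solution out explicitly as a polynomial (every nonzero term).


All three coefficients share the factor 6; dividing through by 6 gives  y'' - 2x y' + 10 y = 0.
This matches the Hermite equation y'' - 2x y' + 2n y = 0 with 2n = 10, so n = 5; the polynomial solution is H_5(x).
With y = sum_k a_k x^k, matching x^k gives (k+2)(k+1) a_{k+2} = 2(k - n) a_k = 2(k - 5) a_k. The right side vanishes at k = 5, so the series with the parity of 5 terminates at degree 5.
Standard normalization: leading coefficient of H_n is 2^n, so a_5 = 2^5 = 32. Work downward with a_k = (k+1)(k+2) a_{k+2} / (2(k - n)):
  a_3 = (4)(5)(32) / (2(3 - 5)) = 640/(-4) = -160
  a_1 = (2)(3)(-160) / (2(1 - 5)) = -960/(-8) = 120
Hence H_5(x) = 32 x^5 - 160 x^3 + 120 x.

H_5(x); series = 32 x^5 - 160 x^3 + 120 x


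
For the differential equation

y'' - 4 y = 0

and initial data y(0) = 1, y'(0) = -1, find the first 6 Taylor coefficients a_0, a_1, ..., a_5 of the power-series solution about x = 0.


Ansatz: y(x) = sum_{n>=0} a_n x^n, so y'(x) = sum_{n>=1} n a_n x^(n-1) and y''(x) = sum_{n>=2} n(n-1) a_n x^(n-2).
Substitute into P(x) y'' + Q(x) y' + R(x) y = 0 with P(x) = 1, Q(x) = 0, R(x) = -4, and match powers of x.
Initial conditions: a_0 = 1, a_1 = -1.
Setting the coefficient of each power of x to zero and solving order by order (substituting the coefficients already found):
  x^0: 2 a_2 - 4 a_0 = 0  ->  2 a_2 = 4 a_0 = 4  ->  a_2 = 2
  x^1: 6 a_3 - 4 a_1 = 0  ->  6 a_3 = 4 a_1 = -4  ->  a_3 = -2/3
  x^2: 12 a_4 - 4 a_2 = 0  ->  12 a_4 = 4 a_2 = 8  ->  a_4 = 2/3
  x^3: 20 a_5 - 4 a_3 = 0  ->  20 a_5 = 4 a_3 = -8/3  ->  a_5 = -2/15
Truncated series: y(x) = 1 - x + 2 x^2 - (2/3) x^3 + (2/3) x^4 - (2/15) x^5 + O(x^6).

a_0 = 1; a_1 = -1; a_2 = 2; a_3 = -2/3; a_4 = 2/3; a_5 = -2/15


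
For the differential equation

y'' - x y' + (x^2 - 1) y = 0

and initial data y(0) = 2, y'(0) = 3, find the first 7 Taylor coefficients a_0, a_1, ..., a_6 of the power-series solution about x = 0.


Ansatz: y(x) = sum_{n>=0} a_n x^n, so y'(x) = sum_{n>=1} n a_n x^(n-1) and y''(x) = sum_{n>=2} n(n-1) a_n x^(n-2).
Substitute into P(x) y'' + Q(x) y' + R(x) y = 0 with P(x) = 1, Q(x) = -x, R(x) = x^2 - 1, and match powers of x.
Initial conditions: a_0 = 2, a_1 = 3.
Setting the coefficient of each power of x to zero and solving order by order (substituting the coefficients already found):
  x^0: 2 a_2 - a_0 = 0  ->  2 a_2 = a_0 = 2  ->  a_2 = 1
  x^1: 6 a_3 - 2 a_1 = 0  ->  6 a_3 = 2 a_1 = 6  ->  a_3 = 1
  x^2: 12 a_4 - 3 a_2 + a_0 = 0  ->  12 a_4 = 3 a_2 - a_0 = 1  ->  a_4 = 1/12
  x^3: 20 a_5 - 4 a_3 + a_1 = 0  ->  20 a_5 = 4 a_3 - a_1 = 1  ->  a_5 = 1/20
  x^4: 30 a_6 - 5 a_4 + a_2 = 0  ->  30 a_6 = 5 a_4 - a_2 = -7/12  ->  a_6 = -7/360
Truncated series: y(x) = 2 + 3 x + x^2 + x^3 + (1/12) x^4 + (1/20) x^5 - (7/360) x^6 + O(x^7).

a_0 = 2; a_1 = 3; a_2 = 1; a_3 = 1; a_4 = 1/12; a_5 = 1/20; a_6 = -7/360


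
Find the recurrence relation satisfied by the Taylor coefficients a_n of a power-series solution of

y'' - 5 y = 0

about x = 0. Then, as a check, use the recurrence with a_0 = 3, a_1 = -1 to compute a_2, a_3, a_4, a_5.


Substitute y = sum_n a_n x^n into y'' + (const) y = 0.
y''(x) = sum_{n>=0} (n+2)(n+1) a_{n+2} x^n.
The ODE becomes sum_n [(n+2)(n+1) a_{n+2} - 5 a_n] x^n = 0.
Setting each coefficient to zero gives the recurrence:
  (n+2)(n+1) a_{n+2} - 5 a_n = 0,
  a_{n+2} = 5 / ((n+1)(n+2)) a_n.

Check with a_0 = 3, a_1 = -1 (apply the recurrence for n = 0, 1, 2, 3): a_0 = 3, a_1 = -1, a_2 = 15/2, a_3 = -5/6, a_4 = 25/8, a_5 = -5/24.

a_{n+2} = 5/((n+1)(n+2)) * a_n; check: a_0 = 3, a_1 = -1, a_2 = 15/2, a_3 = -5/6, a_4 = 25/8, a_5 = -5/24


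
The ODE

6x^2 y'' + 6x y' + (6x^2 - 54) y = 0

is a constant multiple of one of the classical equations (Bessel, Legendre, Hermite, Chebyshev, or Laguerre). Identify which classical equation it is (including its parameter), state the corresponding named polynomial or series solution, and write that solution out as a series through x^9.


All three coefficients share the factor 6; dividing through by 6 gives  x^2 y'' + x y' + (x^2 - 9) y = 0.
This matches the Bessel equation x^2 y'' + x y' + (x^2 - nu^2) y = 0 with nu^2 = 9, so nu = 3; the solution bounded at x = 0 is J_3(x).
Frobenius at x = 0: indicial roots ±nu; for r = nu the recurrence k(k + 2nu) c_k = -c_{k-2} gives the standard series J_nu(x) = sum_{k>=0} (-1)^k / (k! (k+nu)!) (x/2)^(2k+nu). Evaluate the first 4 terms:
  k = 0: (-1)^0 / (0! * 3! * 2^3) x^3 = 1/(1*6*8) x^3 = (1/48) x^3
  k = 1: (-1)^1 / (1! * 4! * 2^5) x^5 = -1/(1*24*32) x^5 = (-1/768) x^5
  k = 2: (-1)^2 / (2! * 5! * 2^7) x^7 = 1/(2*120*128) x^7 = (1/30720) x^7
  k = 3: (-1)^3 / (3! * 6! * 2^9) x^9 = -1/(6*720*512) x^9 = (-1/2211840) x^9
Hence J_3(x) = -x^9/2211840 + x^7/30720 - x^5/768 + x^3/48 + ....

J_3(x); series = -x^9/2211840 + x^7/30720 - x^5/768 + x^3/48


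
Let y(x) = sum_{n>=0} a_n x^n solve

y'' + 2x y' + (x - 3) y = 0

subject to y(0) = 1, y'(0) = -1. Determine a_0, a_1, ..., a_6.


Ansatz: y(x) = sum_{n>=0} a_n x^n, so y'(x) = sum_{n>=1} n a_n x^(n-1) and y''(x) = sum_{n>=2} n(n-1) a_n x^(n-2).
Substitute into P(x) y'' + Q(x) y' + R(x) y = 0 with P(x) = 1, Q(x) = 2x, R(x) = x - 3, and match powers of x.
Initial conditions: a_0 = 1, a_1 = -1.
Setting the coefficient of each power of x to zero and solving order by order (substituting the coefficients already found):
  x^0: 2 a_2 - 3 a_0 = 0  ->  2 a_2 = 3 a_0 = 3  ->  a_2 = 3/2
  x^1: 6 a_3 - a_1 + a_0 = 0  ->  6 a_3 = a_1 - a_0 = -2  ->  a_3 = -1/3
  x^2: 12 a_4 + a_2 + a_1 = 0  ->  12 a_4 = -a_2 - a_1 = -1/2  ->  a_4 = -1/24
  x^3: 20 a_5 + 3 a_3 + a_2 = 0  ->  20 a_5 = -3 a_3 - a_2 = -1/2  ->  a_5 = -1/40
  x^4: 30 a_6 + 5 a_4 + a_3 = 0  ->  30 a_6 = -5 a_4 - a_3 = 13/24  ->  a_6 = 13/720
Truncated series: y(x) = 1 - x + (3/2) x^2 - (1/3) x^3 - (1/24) x^4 - (1/40) x^5 + (13/720) x^6 + O(x^7).

a_0 = 1; a_1 = -1; a_2 = 3/2; a_3 = -1/3; a_4 = -1/24; a_5 = -1/40; a_6 = 13/720


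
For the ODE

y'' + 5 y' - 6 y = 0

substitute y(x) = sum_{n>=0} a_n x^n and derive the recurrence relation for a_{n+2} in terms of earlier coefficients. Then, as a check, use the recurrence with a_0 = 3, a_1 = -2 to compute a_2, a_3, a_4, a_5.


Substitute y = sum_n a_n x^n.
y''(x) has coefficient (n+2)(n+1) a_{n+2} at x^n;
5 y'(x) has coefficient 5 (n+1) a_{n+1} at x^n;
-6 y(x) has coefficient -6 a_n at x^n.
Matching x^n: (n+2)(n+1) a_{n+2} + 5 (n+1) a_{n+1} - 6 a_n = 0.
Thus a_{n+2} = [-5 (n+1) a_{n+1} + 6 a_n] / ((n+1)(n+2)).

Check with a_0 = 3, a_1 = -2 (apply the recurrence for n = 0, 1, 2, 3): a_0 = 3, a_1 = -2, a_2 = 14, a_3 = -76/3, a_4 = 116/3, a_5 = -694/15.

a_(n+2) = [-5 (n+1) a_(n+1) + 6 a_n] / ((n+1)(n+2)); check: a_0 = 3, a_1 = -2, a_2 = 14, a_3 = -76/3, a_4 = 116/3, a_5 = -694/15


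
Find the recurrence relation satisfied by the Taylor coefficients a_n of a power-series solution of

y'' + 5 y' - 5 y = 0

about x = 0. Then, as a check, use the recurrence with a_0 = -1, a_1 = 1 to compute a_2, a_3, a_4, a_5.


Substitute y = sum_n a_n x^n.
y''(x) has coefficient (n+2)(n+1) a_{n+2} at x^n;
5 y'(x) has coefficient 5 (n+1) a_{n+1} at x^n;
-5 y(x) has coefficient -5 a_n at x^n.
Matching x^n: (n+2)(n+1) a_{n+2} + 5 (n+1) a_{n+1} - 5 a_n = 0.
Thus a_{n+2} = [-5 (n+1) a_{n+1} + 5 a_n] / ((n+1)(n+2)).

Check with a_0 = -1, a_1 = 1 (apply the recurrence for n = 0, 1, 2, 3): a_0 = -1, a_1 = 1, a_2 = -5, a_3 = 55/6, a_4 = -325/24, a_5 = 95/6.

a_(n+2) = [-5 (n+1) a_(n+1) + 5 a_n] / ((n+1)(n+2)); check: a_0 = -1, a_1 = 1, a_2 = -5, a_3 = 55/6, a_4 = -325/24, a_5 = 95/6


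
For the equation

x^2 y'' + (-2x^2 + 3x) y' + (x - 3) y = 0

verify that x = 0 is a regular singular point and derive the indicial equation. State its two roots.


Divide by x^2 to reach normal form y'' + P_1(x) y' + P_2(x) y = 0 with P_1(x) = -2 + 3/x and P_2(x) = 1/x - 3/x^2.
x = 0 is a singular point because the y'-coefficient -2 + 3/x has a pole at x = 0 and the y-coefficient 1/x - 3/x^2 has a pole at x = 0.
It is a regular singular point because x P_1(x) = p(x) = 3 - 2x and x^2 P_2(x) = q(x) = x - 3 are polynomials, hence analytic at x = 0.
p(0) = 3,  q(0) = -3.
Indicial equation: r(r-1) + p(0) r + q(0) = 0, i.e. r^2 + (p(0) - 1) r + q(0) = 0, i.e. r^2 + 2 r - 3 = 0.
Discriminant: (2)^2 - 4(-3) = 16, so r = (-2 ± 4)/2.
Solving: r_1 = 1, r_2 = -3.

indicial: r^2 + 2 r - 3 = 0; roots r_1 = 1, r_2 = -3


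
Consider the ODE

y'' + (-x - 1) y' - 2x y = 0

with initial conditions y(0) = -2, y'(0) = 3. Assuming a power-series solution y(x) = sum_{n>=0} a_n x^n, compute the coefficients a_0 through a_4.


Ansatz: y(x) = sum_{n>=0} a_n x^n, so y'(x) = sum_{n>=1} n a_n x^(n-1) and y''(x) = sum_{n>=2} n(n-1) a_n x^(n-2).
Substitute into P(x) y'' + Q(x) y' + R(x) y = 0 with P(x) = 1, Q(x) = -x - 1, R(x) = -2x, and match powers of x.
Initial conditions: a_0 = -2, a_1 = 3.
Setting the coefficient of each power of x to zero and solving order by order (substituting the coefficients already found):
  x^0: 2 a_2 - a_1 = 0  ->  2 a_2 = a_1 = 3  ->  a_2 = 3/2
  x^1: 6 a_3 - 2 a_2 - a_1 - 2 a_0 = 0  ->  6 a_3 = 2 a_2 + a_1 + 2 a_0 = 2  ->  a_3 = 1/3
  x^2: 12 a_4 - 3 a_3 - 2 a_2 - 2 a_1 = 0  ->  12 a_4 = 3 a_3 + 2 a_2 + 2 a_1 = 10  ->  a_4 = 5/6
Truncated series: y(x) = -2 + 3 x + (3/2) x^2 + (1/3) x^3 + (5/6) x^4 + O(x^5).

a_0 = -2; a_1 = 3; a_2 = 3/2; a_3 = 1/3; a_4 = 5/6


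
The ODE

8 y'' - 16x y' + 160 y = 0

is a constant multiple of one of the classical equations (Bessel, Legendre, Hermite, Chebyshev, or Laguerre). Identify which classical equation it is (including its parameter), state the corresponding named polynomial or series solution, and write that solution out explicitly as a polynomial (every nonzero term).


All three coefficients share the factor 8; dividing through by 8 gives  y'' - 2x y' + 20 y = 0.
This matches the Hermite equation y'' - 2x y' + 2n y = 0 with 2n = 20, so n = 10; the polynomial solution is H_10(x).
With y = sum_k a_k x^k, matching x^k gives (k+2)(k+1) a_{k+2} = 2(k - n) a_k = 2(k - 10) a_k. The right side vanishes at k = 10, so the series with the parity of 10 terminates at degree 10.
Standard normalization: leading coefficient of H_n is 2^n, so a_10 = 2^10 = 1024. Work downward with a_k = (k+1)(k+2) a_{k+2} / (2(k - n)):
  a_8 = (9)(10)(1024) / (2(8 - 10)) = 92160/(-4) = -23040
  a_6 = (7)(8)(-23040) / (2(6 - 10)) = -1290240/(-8) = 161280
  a_4 = (5)(6)(161280) / (2(4 - 10)) = 4838400/(-12) = -403200
  a_2 = (3)(4)(-403200) / (2(2 - 10)) = -4838400/(-16) = 302400
  a_0 = (1)(2)(302400) / (2(0 - 10)) = 604800/(-20) = -30240
Hence H_10(x) = 1024 x^10 - 23040 x^8 + 161280 x^6 - 403200 x^4 + 302400 x^2 - 30240.

H_10(x); series = 1024 x^10 - 23040 x^8 + 161280 x^6 - 403200 x^4 + 302400 x^2 - 30240


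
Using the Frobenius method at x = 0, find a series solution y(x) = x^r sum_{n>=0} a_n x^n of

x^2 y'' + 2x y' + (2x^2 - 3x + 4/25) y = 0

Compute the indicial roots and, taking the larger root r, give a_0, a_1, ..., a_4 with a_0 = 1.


Write in Frobenius form y'' + (p(x)/x) y' + (q(x)/x^2) y = 0:
  p(x) = 2,  q(x) = 2x^2 - 3x + 4/25.
Indicial equation: r(r-1) + (2) r + (4/25) = 0 -> roots r_1 = -1/5, r_2 = -4/5.
Take r = r_1 = -1/5. Let y(x) = x^r sum_{n>=0} a_n x^n with a_0 = 1.
Substitute y = x^r sum a_n x^n and match x^{r+n}. The recurrence is
  D(n) a_n - 3 a_{n-1} + 2 a_{n-2} = 0,  where D(n) = (r+n)(r+n-1) + (2)(r+n) + (4/25).
  a_n = [3 a_{n-1} - 2 a_{n-2}] / D(n).
Since the indicial polynomial factors as (r - r_1)(r - r_2), D(n) = (r_1 + n - r_1)(r_1 + n - r_2) = n(n + 3/5).
Evaluating step by step (a_0 = 1):
  n = 1: D(1) = 1(1 + 3/5) = 8/5; numerator = 3(1) = 3; a_1 = (3)/(8/5) = 15/8
  n = 2: D(2) = 2(2 + 3/5) = 26/5; numerator = 3(15/8) - 2(1) = 29/8; a_2 = (29/8)/(26/5) = 145/208
  n = 3: D(3) = 3(3 + 3/5) = 54/5; numerator = 3(145/208) - 2(15/8) = -345/208; a_3 = (-345/208)/(54/5) = -575/3744
  n = 4: D(4) = 4(4 + 3/5) = 92/5; numerator = 3(-575/3744) - 2(145/208) = -2315/1248; a_4 = (-2315/1248)/(92/5) = -11575/114816

r = -1/5; a_0 = 1; a_1 = 15/8; a_2 = 145/208; a_3 = -575/3744; a_4 = -11575/114816


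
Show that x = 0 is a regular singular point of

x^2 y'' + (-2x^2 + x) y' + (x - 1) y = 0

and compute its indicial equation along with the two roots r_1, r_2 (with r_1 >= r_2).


Divide by x^2 to reach normal form y'' + P_1(x) y' + P_2(x) y = 0 with P_1(x) = -2 + 1/x and P_2(x) = 1/x - 1/x^2.
x = 0 is a singular point because the y'-coefficient -2 + 1/x has a pole at x = 0 and the y-coefficient 1/x - 1/x^2 has a pole at x = 0.
It is a regular singular point because x P_1(x) = p(x) = 1 - 2x and x^2 P_2(x) = q(x) = x - 1 are polynomials, hence analytic at x = 0.
p(0) = 1,  q(0) = -1.
Indicial equation: r(r-1) + p(0) r + q(0) = 0, i.e. r^2 + (p(0) - 1) r + q(0) = 0, i.e. r^2 - 1 = 0.
Discriminant: (0)^2 - 4(-1) = 4, so r = (0 ± 2)/2.
Solving: r_1 = 1, r_2 = -1.

indicial: r^2 - 1 = 0; roots r_1 = 1, r_2 = -1


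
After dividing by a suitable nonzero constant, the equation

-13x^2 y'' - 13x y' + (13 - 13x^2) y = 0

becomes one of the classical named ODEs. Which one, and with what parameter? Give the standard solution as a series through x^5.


All three coefficients share the factor -13; dividing through by -13 gives  x^2 y'' + x y' + (x^2 - 1) y = 0.
This matches the Bessel equation x^2 y'' + x y' + (x^2 - nu^2) y = 0 with nu^2 = 1, so nu = 1; the solution bounded at x = 0 is J_1(x).
Frobenius at x = 0: indicial roots ±nu; for r = nu the recurrence k(k + 2nu) c_k = -c_{k-2} gives the standard series J_nu(x) = sum_{k>=0} (-1)^k / (k! (k+nu)!) (x/2)^(2k+nu). Evaluate the first 3 terms:
  k = 0: (-1)^0 / (0! * 1! * 2^1) x^1 = 1/(1*1*2) x^1 = (1/2) x^1
  k = 1: (-1)^1 / (1! * 2! * 2^3) x^3 = -1/(1*2*8) x^3 = (-1/16) x^3
  k = 2: (-1)^2 / (2! * 3! * 2^5) x^5 = 1/(2*6*32) x^5 = (1/384) x^5
Hence J_1(x) = x^5/384 - x^3/16 + x/2 + ....

J_1(x); series = x^5/384 - x^3/16 + x/2


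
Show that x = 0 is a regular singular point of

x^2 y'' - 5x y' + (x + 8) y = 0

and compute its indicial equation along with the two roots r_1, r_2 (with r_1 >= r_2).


Divide by x^2 to reach normal form y'' + P_1(x) y' + P_2(x) y = 0 with P_1(x) = -5/x and P_2(x) = 1/x + 8/x^2.
x = 0 is a singular point because the y'-coefficient -5/x has a pole at x = 0 and the y-coefficient 1/x + 8/x^2 has a pole at x = 0.
It is a regular singular point because x P_1(x) = p(x) = -5 and x^2 P_2(x) = q(x) = x + 8 are polynomials, hence analytic at x = 0.
p(0) = -5,  q(0) = 8.
Indicial equation: r(r-1) + p(0) r + q(0) = 0, i.e. r^2 + (p(0) - 1) r + q(0) = 0, i.e. r^2 - 6 r + 8 = 0.
Discriminant: (-6)^2 - 4(8) = 4, so r = (6 ± 2)/2.
Solving: r_1 = 4, r_2 = 2.

indicial: r^2 - 6 r + 8 = 0; roots r_1 = 4, r_2 = 2


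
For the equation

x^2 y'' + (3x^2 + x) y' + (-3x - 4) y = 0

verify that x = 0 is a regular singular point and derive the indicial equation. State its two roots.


Divide by x^2 to reach normal form y'' + P_1(x) y' + P_2(x) y = 0 with P_1(x) = 3 + 1/x and P_2(x) = -3/x - 4/x^2.
x = 0 is a singular point because the y'-coefficient 3 + 1/x has a pole at x = 0 and the y-coefficient -3/x - 4/x^2 has a pole at x = 0.
It is a regular singular point because x P_1(x) = p(x) = 3x + 1 and x^2 P_2(x) = q(x) = -3x - 4 are polynomials, hence analytic at x = 0.
p(0) = 1,  q(0) = -4.
Indicial equation: r(r-1) + p(0) r + q(0) = 0, i.e. r^2 + (p(0) - 1) r + q(0) = 0, i.e. r^2 - 4 = 0.
Discriminant: (0)^2 - 4(-4) = 16, so r = (0 ± 4)/2.
Solving: r_1 = 2, r_2 = -2.

indicial: r^2 - 4 = 0; roots r_1 = 2, r_2 = -2


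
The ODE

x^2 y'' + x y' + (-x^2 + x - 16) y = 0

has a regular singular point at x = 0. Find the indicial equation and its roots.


Divide by x^2 to reach normal form y'' + P_1(x) y' + P_2(x) y = 0 with P_1(x) = 1/x and P_2(x) = -1 + 1/x - 16/x^2.
x = 0 is a singular point because the y'-coefficient 1/x has a pole at x = 0 and the y-coefficient -1 + 1/x - 16/x^2 has a pole at x = 0.
It is a regular singular point because x P_1(x) = p(x) = 1 and x^2 P_2(x) = q(x) = -x^2 + x - 16 are polynomials, hence analytic at x = 0.
p(0) = 1,  q(0) = -16.
Indicial equation: r(r-1) + p(0) r + q(0) = 0, i.e. r^2 + (p(0) - 1) r + q(0) = 0, i.e. r^2 - 16 = 0.
Discriminant: (0)^2 - 4(-16) = 64, so r = (0 ± 8)/2.
Solving: r_1 = 4, r_2 = -4.

indicial: r^2 - 16 = 0; roots r_1 = 4, r_2 = -4


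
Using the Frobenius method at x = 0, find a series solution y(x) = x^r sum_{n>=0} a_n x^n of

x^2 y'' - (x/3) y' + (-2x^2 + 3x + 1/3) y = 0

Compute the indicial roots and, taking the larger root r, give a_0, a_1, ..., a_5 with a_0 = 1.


Write in Frobenius form y'' + (p(x)/x) y' + (q(x)/x^2) y = 0:
  p(x) = -1/3,  q(x) = -2x^2 + 3x + 1/3.
Indicial equation: r(r-1) + (-1/3) r + (1/3) = 0 -> roots r_1 = 1, r_2 = 1/3.
Take r = r_1 = 1. Let y(x) = x^r sum_{n>=0} a_n x^n with a_0 = 1.
Substitute y = x^r sum a_n x^n and match x^{r+n}. The recurrence is
  D(n) a_n + 3 a_{n-1} - 2 a_{n-2} = 0,  where D(n) = (r+n)(r+n-1) + (-1/3)(r+n) + (1/3).
  a_n = [-3 a_{n-1} + 2 a_{n-2}] / D(n).
Since the indicial polynomial factors as (r - r_1)(r - r_2), D(n) = (r_1 + n - r_1)(r_1 + n - r_2) = n(n + 2/3).
Evaluating step by step (a_0 = 1):
  n = 1: D(1) = 1(1 + 2/3) = 5/3; numerator = -3(1) = -3; a_1 = (-3)/(5/3) = -9/5
  n = 2: D(2) = 2(2 + 2/3) = 16/3; numerator = -3(-9/5) + 2(1) = 37/5; a_2 = (37/5)/(16/3) = 111/80
  n = 3: D(3) = 3(3 + 2/3) = 11; numerator = -3(111/80) + 2(-9/5) = -621/80; a_3 = (-621/80)/(11) = -621/880
  n = 4: D(4) = 4(4 + 2/3) = 56/3; numerator = -3(-621/880) + 2(111/80) = 861/176; a_4 = (861/176)/(56/3) = 369/1408
  n = 5: D(5) = 5(5 + 2/3) = 85/3; numerator = -3(369/1408) + 2(-621/880) = -15471/7040; a_5 = (-15471/7040)/(85/3) = -46413/598400

r = 1; a_0 = 1; a_1 = -9/5; a_2 = 111/80; a_3 = -621/880; a_4 = 369/1408; a_5 = -46413/598400
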